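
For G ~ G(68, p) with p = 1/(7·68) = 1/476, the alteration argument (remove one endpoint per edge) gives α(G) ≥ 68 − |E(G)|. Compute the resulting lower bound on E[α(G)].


E[|E(G)|] = C(68, 2)·p = 2278 · (1/476) = 67/14.
E[α(G)] ≥ n − E[|E(G)|] = 68 − 67/14 = 885/14.
Numerically: ≈ 63.2143.
(This is only a lower bound; the true E[α(G)] may be larger.)

E[α(G)] ≥ 885/14 ≈ 63.2143.


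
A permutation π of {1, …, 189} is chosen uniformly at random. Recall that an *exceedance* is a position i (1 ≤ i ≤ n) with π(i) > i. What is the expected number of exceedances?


Write X = Σ_{i=1}^{189} X_i, where X_i = 1_{π(i) > i}.
For each fixed i, π(i) is uniform over {1, …, 189} (marginal of a uniform permutation), so P[π(i) > i] = (n − i)/n. Summing: Σ_{i=1}^{189} (n − i)/n = (0 + 1 + … + 188)/189 = 189(189 − 1)/(2·189) = (189 − 1)/2.
Hence E[X] = Σ_{i=1}^{189} (189 − i)/189 = 94 ≈ 94.00000.

E[X] = 94 = 94.00000.


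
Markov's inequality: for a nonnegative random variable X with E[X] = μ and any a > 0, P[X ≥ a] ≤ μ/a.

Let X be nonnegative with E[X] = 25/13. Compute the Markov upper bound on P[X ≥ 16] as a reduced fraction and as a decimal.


μ = E[X] = 25/13, a = 16.
Markov: P[X ≥ 16] ≤ μ/a = (25/13)/16 = 25/208.
Numerically: ≈ 0.1202.
(Since a = 16 > μ = 1.9231, the bound 25/208 is < 1 and informative.)

P[X ≥ 16] ≤ 25/208 ≈ 0.1202.


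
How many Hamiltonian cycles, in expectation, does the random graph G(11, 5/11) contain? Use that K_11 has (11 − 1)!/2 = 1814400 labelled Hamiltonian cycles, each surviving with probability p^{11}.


K_11 has (11 − 1)!/2 = 1814400 labelled Hamiltonian cycles.
For each such Hamiltonian cycle H, let X_H = 1 if all 11 edges of H are present in G. Then P[X_H = 1] = p^{11} = (5/11)^{11} = 48828125/285311670611.
By linearity: E[X] = Σ_H E[X_H] = 1814400 · p^{11} = 1814400 · 48828125/285311670611 = 88593750000000/285311670611.
Numerically: E[X] ≈ 310.516.

E[X] = 1814400 · (5/11)^{11} = 88593750000000/285311670611 ≈ 310.516.


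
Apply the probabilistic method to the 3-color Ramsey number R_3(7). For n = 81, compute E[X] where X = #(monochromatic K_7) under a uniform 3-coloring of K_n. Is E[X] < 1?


E[X] = C(81, 7) · 3^{1 − 21} = 3477216600 · 3^{−20} = 3477216600/3486784401.
As a reduced fraction: E[X] = 42928600/43046721 ≈ 0.9972560.
Is E[X] < 1? YES.
Since E[X] < 1, there exists a 3-coloring of K_{81} with no monochromatic K_7; hence R_3(7) > 81.

E[X] = 42928600/43046721 ≈ 0.9972560; E[X] < 1, so R_3(7) > 81.


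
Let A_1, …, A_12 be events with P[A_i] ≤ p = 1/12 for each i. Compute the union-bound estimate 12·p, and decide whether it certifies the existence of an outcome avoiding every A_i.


Union bound: P[∪_{i=1}^{12} A_i] ≤ Σ_i P[A_i] ≤ 12·p = 12·(1/12) = 1.
Numerically: 1 ≈ 1.000000.
Is 1 < 1? NO.
Since the bound 1 is ≥ 1, the union bound is uninformative here; it does NOT by itself certify existence.

12·p = 1 ≈ 1.000000; existence NOT certified by the union bound.


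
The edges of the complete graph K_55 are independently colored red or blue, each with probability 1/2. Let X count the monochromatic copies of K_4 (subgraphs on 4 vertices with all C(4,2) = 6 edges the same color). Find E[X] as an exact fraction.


Let X = Σ_S X_S over the C(55, 4) = 341055 subsets S of size 4, where X_S = 1 if the K_4 on S is monochromatic.
For a fixed S, the K_4 on S has C(4, 2) = 6 edges. P[all 6 edges red] = (1/2)^6, and likewise for blue, so P[monochromatic] = 2·(1/2)^6 = 2^{1 − 6} = 1/32.
By linearity of expectation: E[X] = C(55, 4) · 2^{1 − 6} = 341055 · 1/32 = 341055/32.
Numerically: E[X] ≈ 10657.968750.

E[X] = C(55,4)·2^(1−C(4,2)) = 341055/32 ≈ 10657.968750.


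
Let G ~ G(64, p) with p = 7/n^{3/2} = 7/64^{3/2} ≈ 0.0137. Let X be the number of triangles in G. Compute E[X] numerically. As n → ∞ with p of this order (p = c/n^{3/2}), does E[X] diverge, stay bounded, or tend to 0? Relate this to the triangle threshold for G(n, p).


Number of potential triangles: C(64, 3) = 41664.
Each occurs with probability p³ ≈ (0.0137)³ ≈ 2.55555e-06.
By linearity: E[X] = C(64, 3)·p³ ≈ 41664 · 2.55555e-06 ≈ 0.106.
Since α = 3/2 > 1, p = c/n^{3/2} = o(1/n) is below the triangle threshold p ~ 1/n. Asymptotically E[X] ~ (c³/6)·n^{3(1−α)} = (7³/6)·n^{-1.5} → 0, so by Markov's inequality G has no triangles w.h.p.

E[X] ≈ 0.106; in regime p = Θ(1/n^{3/2}) E[X] tends to 0 (below the triangle threshold p ~ 1/n).


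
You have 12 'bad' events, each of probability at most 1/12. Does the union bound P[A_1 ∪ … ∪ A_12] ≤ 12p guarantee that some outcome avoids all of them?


Union bound: P[∪_{i=1}^{12} A_i] ≤ Σ_i P[A_i] ≤ 12·p = 12·(1/12) = 1.
Numerically: 1 ≈ 1.0000000.
Is 1 < 1? NO.
Since the bound 1 is ≥ 1, the union bound is uninformative here; it does NOT by itself certify existence.

12·p = 1 ≈ 1.0000000; existence NOT certified by the union bound.


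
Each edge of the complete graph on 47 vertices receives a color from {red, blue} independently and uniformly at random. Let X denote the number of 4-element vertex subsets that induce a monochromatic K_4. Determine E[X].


Let X = Σ_S X_S over the C(47, 4) = 178365 subsets S of size 4, where X_S = 1 if the K_4 on S is monochromatic.
For a fixed S, the K_4 on S has C(4, 2) = 6 edges. P[all 6 edges red] = (1/2)^6, and likewise for blue, so P[monochromatic] = 2·(1/2)^6 = 2^{1 − 6} = 1/32.
Summing: E[X] = C(47, 4) · 2^{1 − 6} = 178365 · 1/32 = 178365/32.
Numerically: E[X] ≈ 5573.906.

E[X] = C(47,4)·2^(1−C(4,2)) = 178365/32 ≈ 5573.906.


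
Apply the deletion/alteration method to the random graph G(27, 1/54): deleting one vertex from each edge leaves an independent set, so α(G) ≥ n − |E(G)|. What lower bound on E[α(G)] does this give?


E[|E(G)|] = C(27, 2)·p = 351 · (1/54) = 13/2.
E[α(G)] ≥ n − E[|E(G)|] = 27 − 13/2 = 41/2.
Numerically: ≈ 20.5000.
(This is only a lower bound; the true E[α(G)] may be larger.)

E[α(G)] ≥ 41/2 ≈ 20.5000.


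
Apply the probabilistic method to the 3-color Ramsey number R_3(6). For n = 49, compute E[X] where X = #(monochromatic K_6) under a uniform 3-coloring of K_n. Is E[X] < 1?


E[X] = C(49, 6) · 3^{1 − 15} = 13983816 · 3^{−14} = 13983816/4782969.
As a reduced fraction: E[X] = 4661272/1594323 ≈ 2.924.
Is E[X] < 1? NO.
Since E[X] ≥ 1, the first-moment bound is inconclusive at n = 49; it does NOT by itself certify R_3(6) > 49.

E[X] = 4661272/1594323 ≈ 2.924; E[X] ≥ 1; first-moment method inconclusive here.


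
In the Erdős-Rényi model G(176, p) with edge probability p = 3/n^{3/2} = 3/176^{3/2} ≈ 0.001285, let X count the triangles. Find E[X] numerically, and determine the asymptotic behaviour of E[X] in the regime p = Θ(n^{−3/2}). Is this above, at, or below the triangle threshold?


Number of potential triangles: C(176, 3) = 893200.
Each occurs with probability p³ ≈ (0.001285)³ ≈ 2.121079e-09.
By linearity: E[X] = C(176, 3)·p³ ≈ 893200 · 2.121079e-09 ≈ 0.0019.
Since α = 3/2 > 1, p = c/n^{3/2} = o(1/n) is below the triangle threshold p ~ 1/n. Asymptotically E[X] ~ (c³/6)·n^{3(1−α)} = (3³/6)·n^{-1.5} → 0, so by Markov's inequality G has no triangles w.h.p.

E[X] ≈ 0.0019; in regime p = Θ(1/n^{3/2}) E[X] tends to 0 (below the triangle threshold p ~ 1/n).


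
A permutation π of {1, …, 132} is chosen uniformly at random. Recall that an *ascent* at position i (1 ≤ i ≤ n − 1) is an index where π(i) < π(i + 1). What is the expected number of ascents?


Write X = Σ X_I over i = 1, …, 131, with X_I the indicator of one ascent.
There are 131 indicators.
For each fixed i, the pair (π(i), π(i+1)) is a uniformly random ordered pair of distinct values from {1, …, 132}; by symmetry P[π(i) < π(i+1)] = 1/2.
By linearity: E[X] = 131 · (1/2) = (132 − 1) · (1/2) = 131/2 ≈ 65.500.

E[X] = 131/2 = 65.500.


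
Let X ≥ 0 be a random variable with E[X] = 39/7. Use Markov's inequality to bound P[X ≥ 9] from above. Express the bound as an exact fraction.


μ = E[X] = 39/7, a = 9.
Markov: P[X ≥ 9] ≤ μ/a = (39/7)/9 = 13/21.
Numerically: ≈ 0.61905.
(Since a = 9 > μ = 5.57143, the bound 13/21 is < 1 and informative.)

P[X ≥ 9] ≤ 13/21 ≈ 0.61905.


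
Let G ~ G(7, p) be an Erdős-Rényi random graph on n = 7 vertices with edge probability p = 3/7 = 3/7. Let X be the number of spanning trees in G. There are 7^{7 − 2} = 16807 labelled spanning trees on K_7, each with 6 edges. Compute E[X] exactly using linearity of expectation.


K_7 has 7^{7 − 2} = 16807 labelled spanning trees.
For each such spanning tree H, let X_H = 1 if all 6 edges of H are present in G. Then P[X_H = 1] = p^{6} = (3/7)^{6} = 729/117649.
By linearity: E[X] = Σ_H E[X_H] = 16807 · p^{6} = 16807 · 729/117649 = 729/7.
Numerically: E[X] ≈ 104.1.

E[X] = 16807 · (3/7)^{6} = 729/7 ≈ 104.1.


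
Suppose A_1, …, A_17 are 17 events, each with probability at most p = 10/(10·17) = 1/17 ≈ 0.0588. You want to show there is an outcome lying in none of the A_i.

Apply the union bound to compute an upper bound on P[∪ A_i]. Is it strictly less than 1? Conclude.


Union bound: P[∪_{i=1}^{17} A_i] ≤ Σ_i P[A_i] ≤ 17·p = 17·(1/17) = 1.
Numerically: 1 ≈ 1.0000.
Is 1 < 1? NO.
Since the bound 1 is ≥ 1, the union bound is uninformative here; it does NOT by itself certify existence.

17·p = 1 ≈ 1.0000; existence NOT certified by the union bound.


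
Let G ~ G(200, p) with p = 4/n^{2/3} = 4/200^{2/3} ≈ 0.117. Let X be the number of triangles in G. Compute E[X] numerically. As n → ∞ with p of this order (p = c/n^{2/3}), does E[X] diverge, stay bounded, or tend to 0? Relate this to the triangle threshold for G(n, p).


Number of potential triangles: C(200, 3) = 1313400.
Each occurs with probability p³ ≈ (0.117)³ ≈ 1.600000e-03.
By linearity: E[X] = C(200, 3)·p³ ≈ 1313400 · 1.600000e-03 ≈ 2101.4400.
Since α = 2/3 < 1, p = c/n^{2/3} ≫ 1/n is above the triangle threshold p ~ 1/n. Asymptotically E[X] ~ (c³/6)·n^{3(1−α)} = (4³/6)·n^{1} → ∞; triangles are abundant w.h.p.

E[X] ≈ 2101.4400; in regime p = Θ(1/n^{2/3}) E[X] diverges (above the triangle threshold p ~ 1/n).


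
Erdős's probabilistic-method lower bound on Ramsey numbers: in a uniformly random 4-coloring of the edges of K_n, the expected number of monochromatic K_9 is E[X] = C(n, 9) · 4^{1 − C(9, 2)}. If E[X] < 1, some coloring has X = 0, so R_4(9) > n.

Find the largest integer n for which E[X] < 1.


We need C(n, 9) · 4^{1 − 36} < 1, i.e. C(n, 9) < 4^{36 − 1} = 1180591620717411303424.
Check values of n near the boundary:
  n = 908: C(908, 9) = 1111058428637338083100; 1111058428637338083100 < 1180591620717411303424? YES
  n = 909: C(909, 9) = 1122169012923711463931; 1122169012923711463931 < 1180591620717411303424? YES
  n = 910: C(910, 9) = 1133378248346922788210; 1133378248346922788210 < 1180591620717411303424? YES
  n = 911: C(911, 9) = 1144686900492291197405; 1144686900492291197405 < 1180591620717411303424? YES
  n = 912: C(912, 9) = 1156095740032081475120; 1156095740032081475120 < 1180591620717411303424? YES
  n = 913: C(913, 9) = 1167605542753639808390; 1167605542753639808390 < 1180591620717411303424? YES
  n = 914: C(914, 9) = 1179217089587653905932; 1179217089587653905932 < 1180591620717411303424? YES
  n = 915: C(915, 9) = 1190931166636537885130; 1190931166636537885130 < 1180591620717411303424? NO
  n = 916: C(916, 9) = 1202748565202942340440; 1202748565202942340440 < 1180591620717411303424? NO
The largest n with C(n, 9) < 1180591620717411303424 is n = 914 (where E[X] = 294804272396913476483/295147905179352825856 ≈ 0.9988357). Hence R_4(9) > 914, i.e. R_4(9) ≥ 915.

Largest n = 914; hence R_4(9) > 914.


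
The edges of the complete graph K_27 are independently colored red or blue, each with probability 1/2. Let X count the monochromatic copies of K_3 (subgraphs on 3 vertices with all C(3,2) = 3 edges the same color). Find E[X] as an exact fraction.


Let X = Σ_S X_S over the C(27, 3) = 2925 subsets S of size 3, where X_S = 1 if the K_3 on S is monochromatic.
For a fixed S, the K_3 on S has C(3, 2) = 3 edges. P[all 3 edges red] = (1/2)^3, and likewise for blue, so P[monochromatic] = 2·(1/2)^3 = 2^{1 − 3} = 1/4.
By linearity of expectation: E[X] = C(27, 3) · 2^{1 − 3} = 2925 · 1/4 = 2925/4.
Numerically: E[X] ≈ 731.250000.

E[X] = C(27,3)·2^(1−C(3,2)) = 2925/4 ≈ 731.250000.


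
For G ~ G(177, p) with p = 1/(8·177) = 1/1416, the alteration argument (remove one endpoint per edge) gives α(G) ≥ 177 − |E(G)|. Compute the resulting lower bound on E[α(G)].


E[|E(G)|] = C(177, 2)·p = 15576 · (1/1416) = 11.
E[α(G)] ≥ n − E[|E(G)|] = 177 − 11 = 166.
Numerically: ≈ 166.0000.
(This is only a lower bound; the true E[α(G)] may be larger.)

E[α(G)] ≥ 166 ≈ 166.0000.


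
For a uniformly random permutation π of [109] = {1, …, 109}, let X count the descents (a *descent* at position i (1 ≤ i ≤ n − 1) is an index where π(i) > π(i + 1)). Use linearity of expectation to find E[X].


Write X = Σ X_I over i = 1, …, 108, with X_I the indicator of one descent.
There are 108 indicators.
For each fixed i, the pair (π(i), π(i+1)) is a uniformly random ordered pair of distinct values from {1, …, 109}; by symmetry P[π(i) > π(i+1)] = 1/2.
By linearity: E[X] = 108 · (1/2) = (109 − 1) · (1/2) = 54 ≈ 54.000.

E[X] = 54 = 54.000.


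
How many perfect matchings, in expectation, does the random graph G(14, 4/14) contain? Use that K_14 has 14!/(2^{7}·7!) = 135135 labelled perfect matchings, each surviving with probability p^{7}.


K_14 has 14!/(2^{7}·7!) = 135135 labelled perfect matchings.
For each such perfect matching H, let X_H = 1 if all 7 edges of H are present in G. Then P[X_H = 1] = p^{7} = (2/7)^{7} = 128/823543.
By linearity: E[X] = Σ_H E[X_H] = 135135 · p^{7} = 135135 · 128/823543 = 2471040/117649.
Numerically: E[X] ≈ 21.

E[X] = 135135 · (2/7)^{7} = 2471040/117649 ≈ 21.


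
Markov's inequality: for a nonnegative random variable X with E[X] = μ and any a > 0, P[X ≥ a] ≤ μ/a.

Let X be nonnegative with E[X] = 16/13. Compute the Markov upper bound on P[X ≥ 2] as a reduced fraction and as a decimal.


μ = E[X] = 16/13, a = 2.
Markov: P[X ≥ 2] ≤ μ/a = (16/13)/2 = 8/13.
Numerically: ≈ 0.615385.
(Since a = 2 > μ = 1.230769, the bound 8/13 is < 1 and informative.)

P[X ≥ 2] ≤ 8/13 ≈ 0.615385.


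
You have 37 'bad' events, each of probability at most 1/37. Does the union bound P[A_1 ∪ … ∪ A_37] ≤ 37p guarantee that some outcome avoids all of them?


Union bound: P[∪_{i=1}^{37} A_i] ≤ Σ_i P[A_i] ≤ 37·p = 37·(1/37) = 1.
Numerically: 1 ≈ 1.000000.
Is 1 < 1? NO.
Since the bound 1 is ≥ 1, the union bound is uninformative here; it does NOT by itself certify existence.

37·p = 1 ≈ 1.000000; existence NOT certified by the union bound.


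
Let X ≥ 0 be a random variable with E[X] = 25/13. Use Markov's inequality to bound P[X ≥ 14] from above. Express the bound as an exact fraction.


μ = E[X] = 25/13, a = 14.
Markov: P[X ≥ 14] ≤ μ/a = (25/13)/14 = 25/182.
Numerically: ≈ 0.137.
(Since a = 14 > μ = 1.923, the bound 25/182 is < 1 and informative.)

P[X ≥ 14] ≤ 25/182 ≈ 0.137.


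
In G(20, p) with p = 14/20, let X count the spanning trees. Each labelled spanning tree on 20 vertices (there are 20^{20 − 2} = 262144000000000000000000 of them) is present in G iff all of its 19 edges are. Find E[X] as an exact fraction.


K_20 has 20^{20 − 2} = 262144000000000000000000 labelled spanning trees.
For each such spanning tree H, let X_H = 1 if all 19 edges of H are present in G. Then P[X_H = 1] = p^{19} = (7/10)^{19} = 11398895185373143/10000000000000000000.
By linearity: E[X] = Σ_H E[X_H] = 262144000000000000000000 · p^{19} = 262144000000000000000000 · 11398895185373143/10000000000000000000 = 1494075989737228599296/5.
Numerically: E[X] ≈ 2.99e+20.

E[X] = 262144000000000000000000 · (7/10)^{19} = 1494075989737228599296/5 ≈ 2.99e+20.


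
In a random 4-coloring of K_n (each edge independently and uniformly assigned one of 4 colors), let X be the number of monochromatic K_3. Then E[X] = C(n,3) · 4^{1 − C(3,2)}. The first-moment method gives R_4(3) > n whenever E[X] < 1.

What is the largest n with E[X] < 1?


We need C(n, 3) · 4^{1 − 3} < 1, i.e. C(n, 3) < 4^{3 − 1} = 16.
Check values of n near the boundary:
  n = 3: C(3, 3) = 1; 1 < 16? YES
  n = 4: C(4, 3) = 4; 4 < 16? YES
  n = 5: C(5, 3) = 10; 10 < 16? YES
  n = 6: C(6, 3) = 20; 20 < 16? NO
The largest n with C(n, 3) < 16 is n = 5 (where E[X] = 5/8 ≈ 0.6250). Hence R_4(3) > 5, i.e. R_4(3) ≥ 6.

Largest n = 5; hence R_4(3) > 5.


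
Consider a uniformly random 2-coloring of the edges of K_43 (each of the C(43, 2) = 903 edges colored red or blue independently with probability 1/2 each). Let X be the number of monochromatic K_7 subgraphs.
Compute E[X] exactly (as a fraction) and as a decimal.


Let X = Σ_S X_S over the C(43, 7) = 32224114 subsets S of size 7, where X_S = 1 if the K_7 on S is monochromatic.
For a fixed S, the K_7 on S has C(7, 2) = 21 edges. P[all 21 edges red] = (1/2)^21, and likewise for blue, so P[monochromatic] = 2·(1/2)^21 = 2^{1 − 21} = 1/1048576.
Summing: E[X] = C(43, 7) · 2^{1 − 21} = 32224114 · 1/1048576 = 16112057/524288.
Numerically: E[X] ≈ 30.7313.

E[X] = C(43,7)·2^(1−C(7,2)) = 16112057/524288 ≈ 30.7313.


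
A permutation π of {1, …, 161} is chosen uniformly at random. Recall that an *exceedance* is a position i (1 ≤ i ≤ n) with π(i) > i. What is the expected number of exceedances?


Write X = Σ_{i=1}^{161} X_i, where X_i = 1_{π(i) > i}.
For each fixed i, π(i) is uniform over {1, …, 161} (marginal of a uniform permutation), so P[π(i) > i] = (n − i)/n. Summing: Σ_{i=1}^{161} (n − i)/n = (0 + 1 + … + 160)/161 = 161(161 − 1)/(2·161) = (161 − 1)/2.
Hence E[X] = Σ_{i=1}^{161} (161 − i)/161 = 80 ≈ 80.0000.

E[X] = 80 = 80.0000.


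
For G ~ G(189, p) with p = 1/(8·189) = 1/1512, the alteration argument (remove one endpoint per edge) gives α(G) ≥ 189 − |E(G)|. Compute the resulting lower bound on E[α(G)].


E[|E(G)|] = C(189, 2)·p = 17766 · (1/1512) = 47/4.
E[α(G)] ≥ n − E[|E(G)|] = 189 − 47/4 = 709/4.
Numerically: ≈ 177.25000.
(This is only a lower bound; the true E[α(G)] may be larger.)

E[α(G)] ≥ 709/4 ≈ 177.25000.


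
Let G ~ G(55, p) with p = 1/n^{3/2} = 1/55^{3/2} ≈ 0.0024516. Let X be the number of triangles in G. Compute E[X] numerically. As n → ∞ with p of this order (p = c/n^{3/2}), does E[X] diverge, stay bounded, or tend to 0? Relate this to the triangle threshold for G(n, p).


Number of potential triangles: C(55, 3) = 26235.
Each occurs with probability p³ ≈ (0.0024516)³ ≈ 1.4735602e-08.
By linearity: E[X] = C(55, 3)·p³ ≈ 26235 · 1.4735602e-08 ≈ 0.00039.
Since α = 3/2 > 1, p = c/n^{3/2} = o(1/n) is below the triangle threshold p ~ 1/n. Asymptotically E[X] ~ (c³/6)·n^{3(1−α)} = (1³/6)·n^{-1.5} → 0, so by Markov's inequality G has no triangles w.h.p.

E[X] ≈ 0.00039; in regime p = Θ(1/n^{3/2}) E[X] tends to 0 (below the triangle threshold p ~ 1/n).


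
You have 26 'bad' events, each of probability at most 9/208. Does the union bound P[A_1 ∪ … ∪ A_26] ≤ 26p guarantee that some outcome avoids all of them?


Union bound: P[∪_{i=1}^{26} A_i] ≤ Σ_i P[A_i] ≤ 26·p = 26·(9/208) = 9/8.
Numerically: 9/8 ≈ 1.125.
Is 9/8 < 1? NO.
Since the bound 9/8 is ≥ 1, the union bound is uninformative here; it does NOT by itself certify existence.

26·p = 9/8 ≈ 1.125; existence NOT certified by the union bound.


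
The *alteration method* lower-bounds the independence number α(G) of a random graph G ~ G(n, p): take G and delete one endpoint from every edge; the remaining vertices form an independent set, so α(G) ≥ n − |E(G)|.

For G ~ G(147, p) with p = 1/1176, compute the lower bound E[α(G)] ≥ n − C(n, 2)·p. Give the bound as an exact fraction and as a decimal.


E[|E(G)|] = C(147, 2)·p = 10731 · (1/1176) = 73/8.
E[α(G)] ≥ n − E[|E(G)|] = 147 − 73/8 = 1103/8.
Numerically: ≈ 137.8750.
(This is only a lower bound; the true E[α(G)] may be larger.)

E[α(G)] ≥ 1103/8 ≈ 137.8750.


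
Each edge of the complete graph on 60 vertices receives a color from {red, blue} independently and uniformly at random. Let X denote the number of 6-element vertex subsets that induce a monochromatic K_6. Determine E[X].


Let X = Σ_S X_S over the C(60, 6) = 50063860 subsets S of size 6, where X_S = 1 if the K_6 on S is monochromatic.
For a fixed S, the K_6 on S has C(6, 2) = 15 edges. P[all 15 edges red] = (1/2)^15, and likewise for blue, so P[monochromatic] = 2·(1/2)^15 = 2^{1 − 15} = 1/16384.
By linearity of expectation: E[X] = C(60, 6) · 2^{1 − 15} = 50063860 · 1/16384 = 12515965/4096.
Numerically: E[X] ≈ 3055.65552.

E[X] = C(60,6)·2^(1−C(6,2)) = 12515965/4096 ≈ 3055.65552.


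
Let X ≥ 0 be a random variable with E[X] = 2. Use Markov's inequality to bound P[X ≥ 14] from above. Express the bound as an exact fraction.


μ = E[X] = 2, a = 14.
Markov: P[X ≥ 14] ≤ μ/a = (2)/14 = 1/7.
Numerically: ≈ 0.14286.
(Since a = 14 > μ = 2.00000, the bound 1/7 is < 1 and informative.)

P[X ≥ 14] ≤ 1/7 ≈ 0.14286.


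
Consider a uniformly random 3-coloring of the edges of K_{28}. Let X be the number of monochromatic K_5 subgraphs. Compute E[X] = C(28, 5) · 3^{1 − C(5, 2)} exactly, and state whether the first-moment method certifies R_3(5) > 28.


E[X] = C(28, 5) · 3^{1 − 10} = 98280 · 3^{−9} = 98280/19683.
As a reduced fraction: E[X] = 3640/729 ≈ 4.993.
Is E[X] < 1? NO.
Since E[X] ≥ 1, the first-moment bound is inconclusive at n = 28; it does NOT by itself certify R_3(5) > 28.

E[X] = 3640/729 ≈ 4.993; E[X] ≥ 1; first-moment method inconclusive here.


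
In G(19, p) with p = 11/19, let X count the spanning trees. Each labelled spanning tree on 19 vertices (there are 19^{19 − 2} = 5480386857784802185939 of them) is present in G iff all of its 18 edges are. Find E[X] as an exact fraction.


K_19 has 19^{19 − 2} = 5480386857784802185939 labelled spanning trees.
For each such spanning tree H, let X_H = 1 if all 18 edges of H are present in G. Then P[X_H = 1] = p^{18} = (11/19)^{18} = 5559917313492231481/104127350297911241532841.
By linearity of expectation: E[X] = Σ_H E[X_H] = 5480386857784802185939 · p^{18} = 5480386857784802185939 · 5559917313492231481/104127350297911241532841 = 5559917313492231481/19.
Numerically: E[X] ≈ 2.926e+17.

E[X] = 5480386857784802185939 · (11/19)^{18} = 5559917313492231481/19 ≈ 2.926e+17.


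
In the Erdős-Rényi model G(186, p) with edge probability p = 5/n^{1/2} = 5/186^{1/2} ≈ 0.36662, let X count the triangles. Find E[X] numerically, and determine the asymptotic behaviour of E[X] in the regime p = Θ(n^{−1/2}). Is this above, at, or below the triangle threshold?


Number of potential triangles: C(186, 3) = 1055240.
Each occurs with probability p³ ≈ (0.36662)³ ≈ 4.9276584e-02.
By linearity: E[X] = C(186, 3)·p³ ≈ 1055240 · 4.9276584e-02 ≈ 51998.62287.
Since α = 1/2 < 1, p = c/n^{1/2} ≫ 1/n is above the triangle threshold p ~ 1/n. Asymptotically E[X] ~ (c³/6)·n^{3(1−α)} = (5³/6)·n^{1.5} → ∞; triangles are abundant w.h.p.

E[X] ≈ 51998.62287; in regime p = Θ(1/n^{1/2}) E[X] diverges (above the triangle threshold p ~ 1/n).


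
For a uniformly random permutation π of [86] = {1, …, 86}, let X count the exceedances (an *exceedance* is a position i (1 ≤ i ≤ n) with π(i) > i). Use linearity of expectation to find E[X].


Write X = Σ_{i=1}^{86} X_i, where X_i = 1_{π(i) > i}.
For each fixed i, π(i) is uniform over {1, …, 86} (marginal of a uniform permutation), so P[π(i) > i] = (n − i)/n. Summing: Σ_{i=1}^{86} (n − i)/n = (0 + 1 + … + 85)/86 = 86(86 − 1)/(2·86) = (86 − 1)/2.
Hence E[X] = Σ_{i=1}^{86} (86 − i)/86 = 85/2 ≈ 42.500000.

E[X] = 85/2 = 42.500000.


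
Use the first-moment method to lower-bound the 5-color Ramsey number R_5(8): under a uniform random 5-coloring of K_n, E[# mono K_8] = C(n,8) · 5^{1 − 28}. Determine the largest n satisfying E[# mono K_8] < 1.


We need C(n, 8) · 5^{1 − 28} < 1, i.e. C(n, 8) < 5^{28 − 1} = 7450580596923828125.
Check values of n near the boundary:
  n = 862: C(862, 8) = 7317951015318931845; 7317951015318931845 < 7450580596923828125? YES
  n = 863: C(863, 8) = 7386423071602617757; 7386423071602617757 < 7450580596923828125? YES
  n = 864: C(864, 8) = 7455455062926006708; 7455455062926006708 < 7450580596923828125? NO
  n = 865: C(865, 8) = 7525050909487743060; 7525050909487743060 < 7450580596923828125? NO
The largest n with C(n, 8) < 7450580596923828125 is n = 863 (where E[X] = 7386423071602617757/7450580596923828125 ≈ 0.99139). Hence R_5(8) > 863, i.e. R_5(8) ≥ 864.

Largest n = 863; hence R_5(8) > 863.


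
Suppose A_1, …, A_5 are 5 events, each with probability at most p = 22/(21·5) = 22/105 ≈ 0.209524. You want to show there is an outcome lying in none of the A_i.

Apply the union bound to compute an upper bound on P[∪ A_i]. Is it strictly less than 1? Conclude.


Union bound: P[∪_{i=1}^{5} A_i] ≤ Σ_i P[A_i] ≤ 5·p = 5·(22/105) = 22/21.
Numerically: 22/21 ≈ 1.047619.
Is 22/21 < 1? NO.
Since the bound 22/21 is ≥ 1, the union bound is uninformative here; it does NOT by itself certify existence.

5·p = 22/21 ≈ 1.047619; existence NOT certified by the union bound.


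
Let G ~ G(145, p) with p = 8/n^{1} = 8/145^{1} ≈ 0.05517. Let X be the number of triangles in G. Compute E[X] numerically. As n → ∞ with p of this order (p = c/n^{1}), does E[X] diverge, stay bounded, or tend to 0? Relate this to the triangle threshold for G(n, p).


Number of potential triangles: C(145, 3) = 497640.
Each occurs with probability p³ ≈ (0.05517)³ ≈ 1.679446e-04.
By linearity: E[X] = C(145, 3)·p³ ≈ 497640 · 1.679446e-04 ≈ 83.5759.
Here α = 1, so p = 8/n is exactly at the triangle threshold p ~ 1/n. Asymptotically E[X] → c³/6 = 8³/6 = 256/3 ≈ 85.3333, a bounded constant. In this regime the triangle count is asymptotically Poisson(c³/6).

E[X] ≈ 83.5759; in regime p = Θ(1/n^{1}) E[X] stays bounded (at the triangle threshold p ~ 1/n).


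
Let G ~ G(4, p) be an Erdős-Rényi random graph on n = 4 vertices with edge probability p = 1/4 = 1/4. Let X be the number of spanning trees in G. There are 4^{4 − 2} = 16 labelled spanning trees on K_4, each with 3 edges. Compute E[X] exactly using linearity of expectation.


K_4 has 4^{4 − 2} = 16 labelled spanning trees.
For each such spanning tree H, let X_H = 1 if all 3 edges of H are present in G. Then P[X_H = 1] = p^{3} = (1/4)^{3} = 1/64.
By linearity of expectation: E[X] = Σ_H E[X_H] = 16 · p^{3} = 16 · 1/64 = 1/4.
Numerically: E[X] ≈ 0.25.

E[X] = 16 · (1/4)^{3} = 1/4 ≈ 0.25.


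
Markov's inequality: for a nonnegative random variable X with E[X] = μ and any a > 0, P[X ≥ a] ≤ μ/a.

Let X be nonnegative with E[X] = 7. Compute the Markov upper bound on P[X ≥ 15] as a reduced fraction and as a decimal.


μ = E[X] = 7, a = 15.
Markov: P[X ≥ 15] ≤ μ/a = (7)/15 = 7/15.
Numerically: ≈ 0.46667.
(Since a = 15 > μ = 7.00000, the bound 7/15 is < 1 and informative.)

P[X ≥ 15] ≤ 7/15 ≈ 0.46667.


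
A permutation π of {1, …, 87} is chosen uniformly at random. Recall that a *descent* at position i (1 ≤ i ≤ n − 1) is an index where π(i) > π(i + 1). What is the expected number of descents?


Write X = Σ X_I over i = 1, …, 86, with X_I the indicator of one descent.
There are 86 indicators.
For each fixed i, the pair (π(i), π(i+1)) is a uniformly random ordered pair of distinct values from {1, …, 87}; by symmetry P[π(i) > π(i+1)] = 1/2.
By linearity: E[X] = 86 · (1/2) = (87 − 1) · (1/2) = 43 ≈ 43.0000.

E[X] = 43 = 43.0000.


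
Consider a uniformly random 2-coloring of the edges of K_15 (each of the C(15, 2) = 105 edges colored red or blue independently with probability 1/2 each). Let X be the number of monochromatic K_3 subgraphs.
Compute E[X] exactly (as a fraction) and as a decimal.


Let X = Σ_S X_S over the C(15, 3) = 455 subsets S of size 3, where X_S = 1 if the K_3 on S is monochromatic.
For a fixed S, the K_3 on S has C(3, 2) = 3 edges. P[all 3 edges red] = (1/2)^3, and likewise for blue, so P[monochromatic] = 2·(1/2)^3 = 2^{1 − 3} = 1/4.
Summing: E[X] = C(15, 3) · 2^{1 − 3} = 455 · 1/4 = 455/4.
Numerically: E[X] ≈ 113.750.

E[X] = C(15,3)·2^(1−C(3,2)) = 455/4 ≈ 113.750.


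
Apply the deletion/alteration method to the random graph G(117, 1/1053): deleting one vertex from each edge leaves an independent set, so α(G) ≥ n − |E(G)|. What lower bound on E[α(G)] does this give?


E[|E(G)|] = C(117, 2)·p = 6786 · (1/1053) = 58/9.
E[α(G)] ≥ n − E[|E(G)|] = 117 − 58/9 = 995/9.
Numerically: ≈ 110.555556.
(This is only a lower bound; the true E[α(G)] may be larger.)

E[α(G)] ≥ 995/9 ≈ 110.555556.


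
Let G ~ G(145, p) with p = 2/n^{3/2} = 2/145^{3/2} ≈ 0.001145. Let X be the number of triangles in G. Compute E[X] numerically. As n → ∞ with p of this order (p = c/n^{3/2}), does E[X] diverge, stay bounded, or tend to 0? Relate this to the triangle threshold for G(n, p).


Number of potential triangles: C(145, 3) = 497640.
Each occurs with probability p³ ≈ (0.001145)³ ≈ 1.502913e-09.
By linearity: E[X] = C(145, 3)·p³ ≈ 497640 · 1.502913e-09 ≈ 0.0007.
Since α = 3/2 > 1, p = c/n^{3/2} = o(1/n) is below the triangle threshold p ~ 1/n. Asymptotically E[X] ~ (c³/6)·n^{3(1−α)} = (2³/6)·n^{-1.5} → 0, so by Markov's inequality G has no triangles w.h.p.

E[X] ≈ 0.0007; in regime p = Θ(1/n^{3/2}) E[X] tends to 0 (below the triangle threshold p ~ 1/n).


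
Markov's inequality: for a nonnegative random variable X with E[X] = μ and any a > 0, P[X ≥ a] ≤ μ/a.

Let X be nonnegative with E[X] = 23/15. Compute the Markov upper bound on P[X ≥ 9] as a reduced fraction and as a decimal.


μ = E[X] = 23/15, a = 9.
Markov: P[X ≥ 9] ≤ μ/a = (23/15)/9 = 23/135.
Numerically: ≈ 0.170370.
(Since a = 9 > μ = 1.533333, the bound 23/135 is < 1 and informative.)

P[X ≥ 9] ≤ 23/135 ≈ 0.170370.


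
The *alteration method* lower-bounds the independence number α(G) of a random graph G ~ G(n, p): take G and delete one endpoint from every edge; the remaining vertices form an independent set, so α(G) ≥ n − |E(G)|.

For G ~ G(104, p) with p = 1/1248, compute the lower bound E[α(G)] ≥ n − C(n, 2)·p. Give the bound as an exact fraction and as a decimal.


E[|E(G)|] = C(104, 2)·p = 5356 · (1/1248) = 103/24.
E[α(G)] ≥ n − E[|E(G)|] = 104 − 103/24 = 2393/24.
Numerically: ≈ 99.70833.
(This is only a lower bound; the true E[α(G)] may be larger.)

E[α(G)] ≥ 2393/24 ≈ 99.70833.


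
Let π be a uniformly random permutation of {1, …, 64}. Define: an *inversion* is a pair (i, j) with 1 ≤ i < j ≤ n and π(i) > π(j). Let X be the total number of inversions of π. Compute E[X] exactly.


Write X = Σ X_I over the C(64, 2) = 2016 pairs i < j, with X_I the indicator of one inversion.
There are 2016 indicators.
For each fixed pair i < j, the values π(i) and π(j) are two distinct elements of {1, …, 64} in uniformly random order; by symmetry P[π(i) > π(j)] = 1/2.
By linearity: E[X] = 2016 · (1/2) = C(64, 2) · (1/2) = 2016/2 = 1008 ≈ 1008.000000.

E[X] = 1008 = 1008.000000.


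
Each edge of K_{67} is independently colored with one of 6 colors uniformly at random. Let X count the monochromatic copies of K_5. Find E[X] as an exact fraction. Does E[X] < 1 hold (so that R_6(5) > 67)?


E[X] = C(67, 5) · 6^{1 − 10} = 9657648 · 6^{−9} = 9657648/10077696.
As a reduced fraction: E[X] = 67067/69984 ≈ 0.95832.
Is E[X] < 1? YES.
Since E[X] < 1, there exists a 6-coloring of K_{67} with no monochromatic K_5; hence R_6(5) > 67.

E[X] = 67067/69984 ≈ 0.95832; E[X] < 1, so R_6(5) > 67.


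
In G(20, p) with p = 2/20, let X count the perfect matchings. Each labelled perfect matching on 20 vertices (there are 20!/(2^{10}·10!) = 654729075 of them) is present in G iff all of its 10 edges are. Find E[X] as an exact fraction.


K_20 has 20!/(2^{10}·10!) = 654729075 labelled perfect matchings.
For each such perfect matching H, let X_H = 1 if all 10 edges of H are present in G. Then P[X_H = 1] = p^{10} = (1/10)^{10} = 1/10000000000.
Summing the indicators: E[X] = Σ_H E[X_H] = 654729075 · p^{10} = 654729075 · 1/10000000000 = 26189163/400000000.
Numerically: E[X] ≈ 0.065473.

E[X] = 654729075 · (1/10)^{10} = 26189163/400000000 ≈ 0.065473.


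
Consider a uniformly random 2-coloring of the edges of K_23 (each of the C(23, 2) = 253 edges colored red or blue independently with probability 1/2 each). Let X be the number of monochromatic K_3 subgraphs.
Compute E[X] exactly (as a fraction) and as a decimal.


Let X = Σ_S X_S over the C(23, 3) = 1771 subsets S of size 3, where X_S = 1 if the K_3 on S is monochromatic.
For a fixed S, the K_3 on S has C(3, 2) = 3 edges. P[all 3 edges red] = (1/2)^3, and likewise for blue, so P[monochromatic] = 2·(1/2)^3 = 2^{1 − 3} = 1/4.
Summing: E[X] = C(23, 3) · 2^{1 − 3} = 1771 · 1/4 = 1771/4.
Numerically: E[X] ≈ 442.750.

E[X] = C(23,3)·2^(1−C(3,2)) = 1771/4 ≈ 442.750.


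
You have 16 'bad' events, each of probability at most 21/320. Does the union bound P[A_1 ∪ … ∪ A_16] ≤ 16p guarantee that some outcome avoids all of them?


Union bound: P[∪_{i=1}^{16} A_i] ≤ Σ_i P[A_i] ≤ 16·p = 16·(21/320) = 21/20.
Numerically: 21/20 ≈ 1.05000.
Is 21/20 < 1? NO.
Since the bound 21/20 is ≥ 1, the union bound is uninformative here; it does NOT by itself certify existence.

16·p = 21/20 ≈ 1.05000; existence NOT certified by the union bound.


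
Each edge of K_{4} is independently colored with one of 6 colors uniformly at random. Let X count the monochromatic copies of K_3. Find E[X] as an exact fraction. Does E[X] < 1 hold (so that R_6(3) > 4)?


E[X] = C(4, 3) · 6^{1 − 3} = 4 · 6^{−2} = 4/36.
As a reduced fraction: E[X] = 1/9 ≈ 0.111111.
Is E[X] < 1? YES.
Since E[X] < 1, there exists a 6-coloring of K_{4} with no monochromatic K_3; hence R_6(3) > 4.

E[X] = 1/9 ≈ 0.111111; E[X] < 1, so R_6(3) > 4.


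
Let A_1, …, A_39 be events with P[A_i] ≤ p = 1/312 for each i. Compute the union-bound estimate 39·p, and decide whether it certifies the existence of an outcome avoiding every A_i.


Union bound: P[∪_{i=1}^{39} A_i] ≤ Σ_i P[A_i] ≤ 39·p = 39·(1/312) = 1/8.
Numerically: 1/8 ≈ 0.125.
Is 1/8 < 1? YES.
Since P[∪ A_i] ≤ 1/8 < 1, the complement has P[∩ A_i^c] ≥ 1 − 1/8 = 7/8 > 0, so some outcome avoids every A_i.

39·p = 1/8 ≈ 0.125; existence CERTIFIED by the union bound.


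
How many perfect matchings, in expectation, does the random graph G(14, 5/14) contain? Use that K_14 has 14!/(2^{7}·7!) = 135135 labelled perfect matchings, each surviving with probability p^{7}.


K_14 has 14!/(2^{7}·7!) = 135135 labelled perfect matchings.
For each such perfect matching H, let X_H = 1 if all 7 edges of H are present in G. Then P[X_H = 1] = p^{7} = (5/14)^{7} = 78125/105413504.
By linearity: E[X] = Σ_H E[X_H] = 135135 · p^{7} = 135135 · 78125/105413504 = 1508203125/15059072.
Numerically: E[X] ≈ 100.

E[X] = 135135 · (5/14)^{7} = 1508203125/15059072 ≈ 100.


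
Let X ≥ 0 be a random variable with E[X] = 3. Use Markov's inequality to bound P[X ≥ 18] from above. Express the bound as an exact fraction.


μ = E[X] = 3, a = 18.
Markov: P[X ≥ 18] ≤ μ/a = (3)/18 = 1/6.
Numerically: ≈ 0.167.
(Since a = 18 > μ = 3.000, the bound 1/6 is < 1 and informative.)

P[X ≥ 18] ≤ 1/6 ≈ 0.167.


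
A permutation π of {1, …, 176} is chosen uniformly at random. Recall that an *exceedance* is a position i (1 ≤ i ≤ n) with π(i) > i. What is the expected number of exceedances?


Write X = Σ_{i=1}^{176} X_i, where X_i = 1_{π(i) > i}.
For each fixed i, π(i) is uniform over {1, …, 176} (marginal of a uniform permutation), so P[π(i) > i] = (n − i)/n. Summing: Σ_{i=1}^{176} (n − i)/n = (0 + 1 + … + 175)/176 = 176(176 − 1)/(2·176) = (176 − 1)/2.
Hence E[X] = Σ_{i=1}^{176} (176 − i)/176 = 175/2 ≈ 87.5000.

E[X] = 175/2 = 87.5000.


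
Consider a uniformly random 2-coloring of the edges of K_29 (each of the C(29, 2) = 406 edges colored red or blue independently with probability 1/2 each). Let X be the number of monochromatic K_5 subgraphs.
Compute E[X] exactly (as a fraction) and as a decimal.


Let X = Σ_S X_S over the C(29, 5) = 118755 subsets S of size 5, where X_S = 1 if the K_5 on S is monochromatic.
For a fixed S, the K_5 on S has C(5, 2) = 10 edges. P[all 10 edges red] = (1/2)^10, and likewise for blue, so P[monochromatic] = 2·(1/2)^10 = 2^{1 − 10} = 1/512.
Summing: E[X] = C(29, 5) · 2^{1 − 10} = 118755 · 1/512 = 118755/512.
Numerically: E[X] ≈ 231.94336.

E[X] = C(29,5)·2^(1−C(5,2)) = 118755/512 ≈ 231.94336.


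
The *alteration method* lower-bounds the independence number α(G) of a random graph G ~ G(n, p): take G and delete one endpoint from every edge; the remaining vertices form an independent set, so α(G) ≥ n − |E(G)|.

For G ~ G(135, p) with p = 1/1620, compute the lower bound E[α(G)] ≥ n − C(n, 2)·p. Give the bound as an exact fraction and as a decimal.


E[|E(G)|] = C(135, 2)·p = 9045 · (1/1620) = 67/12.
E[α(G)] ≥ n − E[|E(G)|] = 135 − 67/12 = 1553/12.
Numerically: ≈ 129.41667.
(This is only a lower bound; the true E[α(G)] may be larger.)

E[α(G)] ≥ 1553/12 ≈ 129.41667.


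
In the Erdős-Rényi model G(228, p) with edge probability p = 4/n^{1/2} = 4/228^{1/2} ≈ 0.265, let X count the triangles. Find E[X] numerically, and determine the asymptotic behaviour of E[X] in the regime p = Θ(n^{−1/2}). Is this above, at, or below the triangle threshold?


Number of potential triangles: C(228, 3) = 1949476.
Each occurs with probability p³ ≈ (0.265)³ ≈ 1.85899e-02.
By linearity: E[X] = C(228, 3)·p³ ≈ 1949476 · 1.85899e-02 ≈ 36240.618.
Since α = 1/2 < 1, p = c/n^{1/2} ≫ 1/n is above the triangle threshold p ~ 1/n. Asymptotically E[X] ~ (c³/6)·n^{3(1−α)} = (4³/6)·n^{1.5} → ∞; triangles are abundant w.h.p.

E[X] ≈ 36240.618; in regime p = Θ(1/n^{1/2}) E[X] diverges (above the triangle threshold p ~ 1/n).


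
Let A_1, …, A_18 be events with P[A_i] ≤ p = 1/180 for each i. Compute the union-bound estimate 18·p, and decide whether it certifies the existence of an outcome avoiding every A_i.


Union bound: P[∪_{i=1}^{18} A_i] ≤ Σ_i P[A_i] ≤ 18·p = 18·(1/180) = 1/10.
Numerically: 1/10 ≈ 0.10000.
Is 1/10 < 1? YES.
Since P[∪ A_i] ≤ 1/10 < 1, the complement has P[∩ A_i^c] ≥ 1 − 1/10 = 9/10 > 0, so some outcome avoids every A_i.

18·p = 1/10 ≈ 0.10000; existence CERTIFIED by the union bound.


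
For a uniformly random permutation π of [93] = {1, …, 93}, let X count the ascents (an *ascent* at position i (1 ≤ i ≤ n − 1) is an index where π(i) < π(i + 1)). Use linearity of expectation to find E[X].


Write X = Σ X_I over i = 1, …, 92, with X_I the indicator of one ascent.
There are 92 indicators.
For each fixed i, the pair (π(i), π(i+1)) is a uniformly random ordered pair of distinct values from {1, …, 93}; by symmetry P[π(i) < π(i+1)] = 1/2.
By linearity: E[X] = 92 · (1/2) = (93 − 1) · (1/2) = 46 ≈ 46.0000.

E[X] = 46 = 46.0000.


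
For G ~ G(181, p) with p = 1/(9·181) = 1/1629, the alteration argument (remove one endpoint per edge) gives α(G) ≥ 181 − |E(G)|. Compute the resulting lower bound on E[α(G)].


E[|E(G)|] = C(181, 2)·p = 16290 · (1/1629) = 10.
E[α(G)] ≥ n − E[|E(G)|] = 181 − 10 = 171.
Numerically: ≈ 171.0000.
(This is only a lower bound; the true E[α(G)] may be larger.)

E[α(G)] ≥ 171 ≈ 171.0000.
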